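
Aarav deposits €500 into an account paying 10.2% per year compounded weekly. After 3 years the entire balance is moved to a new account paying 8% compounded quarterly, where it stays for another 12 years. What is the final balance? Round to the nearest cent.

€1,756.07

Phase 1: 500·(1 + 0.102/52)^156 ≈ 678.7877.
Phase 2: 678.7877·(1 + 0.02)^48 ≈ 1,756.0715.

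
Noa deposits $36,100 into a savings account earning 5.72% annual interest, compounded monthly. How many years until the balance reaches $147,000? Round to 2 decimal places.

24.61 years

(1 + 0.00476667)^(12t) = 147,000/36,100 = 4.072.
12t·ln(1 + 0.00476667) = ln(4.072); 12t = 1.4041/0.00475534 ≈ 295.2763.
t ≈ 24.6064 years.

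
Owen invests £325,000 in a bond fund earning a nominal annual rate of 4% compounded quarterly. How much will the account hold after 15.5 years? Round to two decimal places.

£602,294.00

Growth factor = (1 + 0.01)^62 ≈ 1.85321230221.
A ≈ 325,000 × 1.85321230221 ≈ 602,293.9982.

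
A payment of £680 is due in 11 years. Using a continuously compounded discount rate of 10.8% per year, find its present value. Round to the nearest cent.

£207.28

P = A·e^(−rt) = 680·e^(−1.188).
e^(−1.188) ≈ 0.304830315, so P ≈ 207.2846.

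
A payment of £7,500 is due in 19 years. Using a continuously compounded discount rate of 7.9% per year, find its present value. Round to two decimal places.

P = A·e^(−rt) = 7,500·e^(−1.501).
e^(−1.501) ≈ 0.2229071415, so P ≈ 1,671.8036.

£1,671.80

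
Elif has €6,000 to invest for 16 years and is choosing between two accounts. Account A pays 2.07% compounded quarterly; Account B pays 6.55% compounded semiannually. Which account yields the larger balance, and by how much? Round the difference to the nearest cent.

Account A growth factor: (1 + 0.005175)^64 ≈ 1.391449438; balance ≈ 8,348.6966.
Account B growth factor: (1 + 0.03275)^32 ≈ 2.8044423498; balance ≈ 16,826.6541.
Account B is larger by 8,477.9575.

Account B, by €8,477.96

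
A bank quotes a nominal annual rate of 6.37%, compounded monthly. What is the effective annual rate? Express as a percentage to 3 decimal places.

6.559%

EAR = (1 + 6.37%/12)^12 − 1 = (1 + 0.00530833)^12 − 1.
(1 + 0.00530833)^12 ≈ 1.065593, so EAR ≈ 6.55931%.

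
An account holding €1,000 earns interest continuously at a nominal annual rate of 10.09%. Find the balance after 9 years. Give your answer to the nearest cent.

A = P·e^(rt) = 1,000·e^(0.1009·9) = 1,000·e^0.9081.
e^0.9081 ≈ 2.479606802, so A ≈ 2,479.6068.

€2,479.61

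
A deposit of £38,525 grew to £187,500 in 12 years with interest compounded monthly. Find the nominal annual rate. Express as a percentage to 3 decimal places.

13.260%

The 144-period growth factor is 187,500/38,525 = 4.86697.
r/12 = 4.86697^(1/144) − 1 ≈ 0.01105, so r ≈ 12·0.01105 = 13.25999%.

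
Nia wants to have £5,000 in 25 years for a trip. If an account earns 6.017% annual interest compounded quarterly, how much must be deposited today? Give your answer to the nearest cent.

Periodic rate = 6.017%/4 = 0.0150425; 100 periods.
P = 5,000/(1 + 0.0150425)^100 ≈ 5,000/4.450641993 ≈ 1,123.4334.

£1,123.43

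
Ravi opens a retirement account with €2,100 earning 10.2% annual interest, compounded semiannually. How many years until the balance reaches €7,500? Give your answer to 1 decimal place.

12.8 years

We need (1 + 0.051)^(2t) = 3.5714, so 2t = ln 3.5714 / ln 1.051 ≈ 25.5913.
t ≈ 25.5913/2 = 12.7957 years.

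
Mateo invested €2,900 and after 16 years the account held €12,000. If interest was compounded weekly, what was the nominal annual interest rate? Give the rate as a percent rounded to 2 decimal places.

8.88%

The 832-period growth factor is 12,000/2,900 = 4.13793.
r/52 = 4.13793^(1/832) − 1 ≈ 0.00170842, so r ≈ 52·0.00170842 = 8.88380%.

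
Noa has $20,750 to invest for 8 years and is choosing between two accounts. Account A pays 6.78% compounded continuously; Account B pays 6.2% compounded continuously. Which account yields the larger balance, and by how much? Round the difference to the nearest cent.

Account A growth factor: e^(0.0678·8) = e^0.5424 ≈ 1.7201302247; balance ≈ 35,692.7022.
Account B growth factor: e^(0.062·8) = e^0.496 ≈ 1.6421395578; balance ≈ 34,074.3958.
Account A is larger by 1,618.3063.

Account A, by $1,618.31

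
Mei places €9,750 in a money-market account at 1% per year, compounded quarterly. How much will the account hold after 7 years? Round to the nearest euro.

Growth factor = (1 + 0.0025)^28 ≈ 1.072414497.
A ≈ 9,750 × 1.072414497 ≈ 10,456.0413.

€10,456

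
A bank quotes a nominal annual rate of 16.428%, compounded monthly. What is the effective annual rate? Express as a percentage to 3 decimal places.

17.723%

EAR = (1 + 16.428%/12)^12 − 1 = (1 + 0.01369)^12 − 1.
(1 + 0.01369)^12 ≈ 1.177232, so EAR ≈ 17.72317%.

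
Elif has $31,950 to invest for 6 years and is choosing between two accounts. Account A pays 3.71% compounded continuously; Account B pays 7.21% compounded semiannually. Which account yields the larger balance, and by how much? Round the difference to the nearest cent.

Account A growth factor: e^(0.0371·6) = e^0.2226 ≈ 1.2493207455; balance ≈ 39,915.7978.
Account B growth factor: (1 + 0.03605)^12 ≈ 1.5295672659; balance ≈ 48,869.6741.
Account B is larger by 8,953.8763.

Account B, by $8,953.88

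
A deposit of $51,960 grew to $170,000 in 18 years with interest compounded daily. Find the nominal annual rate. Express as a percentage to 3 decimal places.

6.586%

The 6570-period growth factor is 170,000/51,960 = 3.27175.
r/365 = 3.27175^(1/6570) − 1 ≈ 0.000180431, so r ≈ 365·0.000180431 = 6.58573%.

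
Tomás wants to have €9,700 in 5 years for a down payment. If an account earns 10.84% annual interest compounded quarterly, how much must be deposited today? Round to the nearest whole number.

Periodic rate = 10.84%/4 = 0.0271; 20 periods.
P = 9,700/(1 + 0.0271)^20 ≈ 9,700/1.707082791 ≈ 5,682.2083.

€5,682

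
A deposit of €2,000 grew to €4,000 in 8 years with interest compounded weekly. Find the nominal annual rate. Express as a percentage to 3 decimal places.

8.672%

(1 + r/52)^416 = 4,000/2,000 = 2.
1 + r/52 = 2^(1/416) ≈ 1.001668, so r/52 ≈ 0.00166761.
r ≈ 52·0.00166761 = 8.67156%.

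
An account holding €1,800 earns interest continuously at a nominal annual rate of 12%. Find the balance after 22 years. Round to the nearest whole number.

A = P·e^(rt) = 1,800·e^(0.12·22) = 1,800·e^2.64.
e^2.64 ≈ 14.013203608, so A ≈ 25,223.7665.

€25,224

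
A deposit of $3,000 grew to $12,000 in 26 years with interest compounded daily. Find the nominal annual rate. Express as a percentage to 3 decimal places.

(1 + r/365)^9490 = 12,000/3,000 = 4.
1 + r/365 = 4^(1/9490) ≈ 1.000146, so r/365 ≈ 0.00014609.
r ≈ 365·0.00014609 = 5.33229%.

5.332%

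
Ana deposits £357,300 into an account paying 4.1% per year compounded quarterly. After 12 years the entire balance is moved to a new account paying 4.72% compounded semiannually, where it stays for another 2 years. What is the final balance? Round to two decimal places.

£639,940.16

Phase 1: 357,300·(1 + 0.01025)^48 ≈ 582,932.4794.
Phase 2: 582,932.4794·(1 + 0.0236)^4 ≈ 639,940.1556.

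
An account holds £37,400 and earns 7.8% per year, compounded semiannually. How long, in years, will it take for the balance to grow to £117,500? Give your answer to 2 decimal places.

14.96 years

(1 + 0.039)^(2t) = 117,500/37,400 = 3.1417.
2t·ln(1 + 0.039) = ln(3.1417); 2t = 1.1448/0.0382587 ≈ 29.9218.
t ≈ 14.9609 years.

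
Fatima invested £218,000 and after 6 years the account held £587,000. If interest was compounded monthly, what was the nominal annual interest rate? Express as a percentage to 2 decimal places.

16.62%

(1 + r/12)^72 = 587,000/218,000 = 2.69266.
1 + r/12 = 2.69266^(1/72) ≈ 1.013852, so r/12 ≈ 0.0138524.
r ≈ 12·0.0138524 = 16.62291%.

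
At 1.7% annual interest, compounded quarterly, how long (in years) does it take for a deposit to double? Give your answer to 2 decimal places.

40.86 years

(1 + 0.00425)^(4t) = 2.
4t = ln 2 / ln(1 + 0.00425) ≈ 0.69315/0.00424099 ≈ 163.4398.
t ≈ 40.8599.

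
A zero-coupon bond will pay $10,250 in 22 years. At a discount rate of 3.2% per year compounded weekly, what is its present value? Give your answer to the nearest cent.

$5,070.78

Periodic rate = 3.2%/52 = 0.000615385; 1144 periods.
P = 10,250/(1 + 0.032/52)^1144 ≈ 10,250/2.0213861187 ≈ 5,070.7779.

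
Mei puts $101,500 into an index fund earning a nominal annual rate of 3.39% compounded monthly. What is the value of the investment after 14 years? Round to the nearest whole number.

$163,039

Growth factor = (1 + 0.002825)^168 ≈ 1.60629596785.
A ≈ 101,500 × 1.60629596785 ≈ 163,039.0407.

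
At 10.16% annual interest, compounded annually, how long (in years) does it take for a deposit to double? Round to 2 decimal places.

(1 + 0.1016)^t = 2.
t = ln 2 / ln(1 + 0.1016) ≈ 0.69315/0.0967637 ≈ 7.1633.

7.16 years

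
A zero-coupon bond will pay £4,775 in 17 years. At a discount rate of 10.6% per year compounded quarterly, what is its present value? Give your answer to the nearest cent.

£806.43

Growth factor = (1 + 0.0265)^68 ≈ 5.921188024.
P = 4,775/5.921188024 ≈ 806.4260.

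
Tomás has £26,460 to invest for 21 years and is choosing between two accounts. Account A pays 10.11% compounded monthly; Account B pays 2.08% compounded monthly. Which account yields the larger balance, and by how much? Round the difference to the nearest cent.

Account A, by £178,230.54

A: (1 + 0.008425)^252 ≈ 8.28300942057, so 26,460 × 8.28300942057 ≈ 219,168.4293.
B: (1 + 0.0208/12)^252 ≈ 1.5471613687, so 26,460 × 1.5471613687 ≈ 40,937.8898.
Difference ≈ 178,230.5395 in favor of A.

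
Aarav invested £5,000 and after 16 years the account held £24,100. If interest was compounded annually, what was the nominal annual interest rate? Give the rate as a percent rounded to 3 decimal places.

10.329%

(1 + r)^16 = 24,100/5,000 = 4.82.
1 + r = 4.82^(1/16) ≈ 1.103292, so r ≈ 0.103292.
r ≈ 10.32919%.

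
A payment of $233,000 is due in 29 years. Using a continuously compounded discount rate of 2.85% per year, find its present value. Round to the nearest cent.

P = A·e^(−rt) = 233,000·e^(−0.8265).
e^(−0.8265) ≈ 0.437578132744, so P ≈ 101,955.7049.

$101,955.70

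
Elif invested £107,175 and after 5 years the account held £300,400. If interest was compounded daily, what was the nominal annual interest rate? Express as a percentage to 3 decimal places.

20.619%

(1 + r/365)^1825 = 300,400/107,175 = 2.80289.
1 + r/365 = 2.80289^(1/1825) ≈ 1.000565, so r/365 ≈ 0.0005649.
r ≈ 365·0.0005649 = 20.61886%.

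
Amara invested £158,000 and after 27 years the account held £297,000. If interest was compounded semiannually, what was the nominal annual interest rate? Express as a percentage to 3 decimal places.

2.351%

The 54-period growth factor is 297,000/158,000 = 1.87975.
r/2 = 1.87975^(1/54) − 1 ≈ 0.0117563, so r ≈ 2·0.0117563 = 2.35126%.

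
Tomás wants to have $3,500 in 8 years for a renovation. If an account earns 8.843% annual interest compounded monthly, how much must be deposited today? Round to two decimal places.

$1,729.65

Growth factor = (1 + 0.08843/12)^96 ≈ 2.023535267.
P = 3,500/2.023535267 ≈ 1,729.6462.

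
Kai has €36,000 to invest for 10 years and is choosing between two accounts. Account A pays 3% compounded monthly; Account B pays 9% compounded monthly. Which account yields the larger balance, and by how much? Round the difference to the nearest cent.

Account A growth factor: (1 + 0.0025)^120 ≈ 1.3493535472; balance ≈ 48,576.7277.
Account B growth factor: (1 + 0.0075)^120 ≈ 2.4513570781; balance ≈ 88,248.8548.
Account B is larger by 39,672.1271.

Account B, by €39,672.13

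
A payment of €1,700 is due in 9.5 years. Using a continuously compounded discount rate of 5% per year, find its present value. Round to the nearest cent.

€1,057.20

P = A·e^(−rt) = 1,700·e^(−0.475).
e^(−0.475) ≈ 0.6218850565, so P ≈ 1,057.2046.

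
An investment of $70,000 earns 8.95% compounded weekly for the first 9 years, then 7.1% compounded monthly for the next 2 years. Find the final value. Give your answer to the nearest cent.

$180,347.29

Phase 1: 70,000·(1 + 0.0895/52)^468 ≈ 156,538.6339.
Phase 2: 156,538.6339·(1 + 0.071/12)^24 ≈ 180,347.2949.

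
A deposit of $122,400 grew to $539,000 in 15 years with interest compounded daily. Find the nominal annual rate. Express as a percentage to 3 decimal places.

(1 + r/365)^5475 = 539,000/122,400 = 4.40359.
1 + r/365 = 4.40359^(1/5475) ≈ 1.000271, so r/365 ≈ 0.000270799.
r ≈ 365·0.000270799 = 9.88415%.

9.884%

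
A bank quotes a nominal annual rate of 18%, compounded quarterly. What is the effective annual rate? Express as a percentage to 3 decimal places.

19.252%

EAR = (1 + 18%/4)^4 − 1 = (1 + 0.045)^4 − 1.
(1 + 0.045)^4 ≈ 1.192519, so EAR ≈ 19.25186%.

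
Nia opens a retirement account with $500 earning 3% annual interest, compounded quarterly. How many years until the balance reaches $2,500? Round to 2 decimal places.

We need (1 + 0.0075)^(4t) = 5, so 4t = ln 5 / ln 1.0075 ≈ 215.3954.
t ≈ 215.3954/4 = 53.8489 years.

53.85 years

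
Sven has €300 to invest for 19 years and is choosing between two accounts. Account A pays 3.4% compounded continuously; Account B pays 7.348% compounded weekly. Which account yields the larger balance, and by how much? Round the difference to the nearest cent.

A: e^(0.034·19) = e^0.646 ≈ 1.90789397, so 300 × 1.90789397 ≈ 572.3682.
B: (1 + 0.07348/52)^988 ≈ 4.035517377, so 300 × 4.035517377 ≈ 1,210.6552.
Difference ≈ 638.2870 in favor of B.

Account B, by €638.29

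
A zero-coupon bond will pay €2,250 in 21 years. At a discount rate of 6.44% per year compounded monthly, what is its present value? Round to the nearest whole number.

Periodic rate = 6.44%/12 = 0.00536667; 252 periods.
P = 2,250/(1 + 0.0644/12)^252 ≈ 2,250/3.852737719 ≈ 584.0003.

€584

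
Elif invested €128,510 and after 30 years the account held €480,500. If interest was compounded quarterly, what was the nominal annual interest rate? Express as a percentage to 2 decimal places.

4.42%

(1 + r/4)^120 = 480,500/128,510 = 3.73901.
1 + r/4 = 3.73901^(1/120) ≈ 1.011051, so r/4 ≈ 0.0110508.
r ≈ 4·0.0110508 = 4.42031%.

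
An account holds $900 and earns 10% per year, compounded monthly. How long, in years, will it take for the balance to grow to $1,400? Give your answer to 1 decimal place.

(1 + 0.00833333)^(12t) = 1,400/900 = 1.5556.
12t·ln(1 + 0.00833333) = ln(1.5556); 12t = 0.44183/0.0082988 ≈ 53.2405.
t ≈ 4.4367 years.

4.4 years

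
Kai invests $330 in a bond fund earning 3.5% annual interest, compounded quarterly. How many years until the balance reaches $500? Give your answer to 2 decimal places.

11.92 years

We need (1 + 0.00875)^(4t) = 1.5152, so 4t = ln 1.5152 / ln 1.00875 ≈ 47.6949.
t ≈ 47.6949/4 = 11.9237 years.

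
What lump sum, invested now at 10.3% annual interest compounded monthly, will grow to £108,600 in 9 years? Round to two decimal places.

£43,147.62

Growth factor = (1 + 0.103/12)^108 ≈ 2.51694092278.
P = 108,600/2.51694092278 ≈ 43,147.6158.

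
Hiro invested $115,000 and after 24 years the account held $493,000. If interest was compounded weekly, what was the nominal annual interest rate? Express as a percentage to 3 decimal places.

6.068%

The 1248-period growth factor is 493,000/115,000 = 4.28696.
r/52 = 4.28696^(1/1248) − 1 ≈ 0.00116701, so r ≈ 52·0.00116701 = 6.06844%.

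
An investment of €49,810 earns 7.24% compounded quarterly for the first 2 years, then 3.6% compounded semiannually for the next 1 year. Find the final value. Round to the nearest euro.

Phase 1: 49,810·(1 + 0.0181)^8 ≈ 57,496.3190.
Phase 2: 57,496.3190·(1 + 0.018)^2 ≈ 59,584.8153.

€59,585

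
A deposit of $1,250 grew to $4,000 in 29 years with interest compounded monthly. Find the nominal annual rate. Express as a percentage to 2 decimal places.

4.02%

(1 + r/12)^348 = 4,000/1,250 = 3.2.
1 + r/12 = 3.2^(1/348) ≈ 1.003348, so r/12 ≈ 0.00334798.
r ≈ 12·0.00334798 = 4.01758%.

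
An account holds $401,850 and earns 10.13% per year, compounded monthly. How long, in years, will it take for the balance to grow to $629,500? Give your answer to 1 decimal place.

4.4 years

We need (1 + 0.00844167)^(12t) = 1.5665, so 12t = ln 1.5665 / ln 1.008442 ≈ 53.3945.
t ≈ 53.3945/12 = 4.4495 years.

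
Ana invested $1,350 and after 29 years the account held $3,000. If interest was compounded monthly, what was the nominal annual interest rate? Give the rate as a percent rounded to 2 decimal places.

2.76%

(1 + r/12)^348 = 3,000/1,350 = 2.22222.
1 + r/12 = 2.22222^(1/348) ≈ 1.002297, so r/12 ≈ 0.0022972.
r ≈ 12·0.0022972 = 2.75664%.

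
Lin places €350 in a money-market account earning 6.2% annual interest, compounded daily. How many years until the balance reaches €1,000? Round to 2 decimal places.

(1 + 0.000169863)^(365t) = 1,000/350 = 2.8571.
365t·ln(1 + 0.000169863) = ln(2.8571); 365t = 1.0498/0.000169849 ≈ 6180.9293.
t ≈ 16.9341 years.

16.93 years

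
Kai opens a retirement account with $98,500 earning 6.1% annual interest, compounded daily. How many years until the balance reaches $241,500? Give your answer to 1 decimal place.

14.7 years

(1 + 0.000167123)^(365t) = 241,500/98,500 = 2.4518.
365t·ln(1 + 0.000167123) = ln(2.4518); 365t = 0.89681/0.000167109 ≈ 5366.6241.
t ≈ 14.7031 years.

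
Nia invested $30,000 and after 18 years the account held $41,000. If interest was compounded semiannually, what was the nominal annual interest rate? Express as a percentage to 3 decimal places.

1.743%

(1 + r/2)^36 = 41,000/30,000 = 1.36667.
1 + r/2 = 1.36667^(1/36) ≈ 1.008715, so r/2 ≈ 0.00871483.
r ≈ 2·0.00871483 = 1.74297%.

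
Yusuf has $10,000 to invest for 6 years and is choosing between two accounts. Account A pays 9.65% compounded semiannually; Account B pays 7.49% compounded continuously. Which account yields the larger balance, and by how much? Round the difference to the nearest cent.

Account A, by $1,928.95

Account A growth factor: (1 + 0.04825)^12 ≈ 1.7602666176; balance ≈ 17,602.6662.
Account B growth factor: e^(0.0749·6) = e^0.4494 ≈ 1.5673714804; balance ≈ 15,673.7148.
Account A is larger by 1,928.9514.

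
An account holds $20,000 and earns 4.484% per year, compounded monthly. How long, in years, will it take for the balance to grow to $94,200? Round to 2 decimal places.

(1 + 0.00373667)^(12t) = 94,200/20,000 = 4.71.
12t·ln(1 + 0.00373667) = ln(4.71); 12t = 1.5497/0.0037297 ≈ 415.4990.
t ≈ 34.6249 years.

34.62 years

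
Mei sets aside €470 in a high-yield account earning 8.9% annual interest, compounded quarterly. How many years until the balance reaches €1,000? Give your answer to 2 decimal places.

8.58 years

(1 + 0.02225)^(4t) = 1,000/470 = 2.1277.
4t·ln(1 + 0.02225) = ln(2.1277); 4t = 0.75502/0.0220061 ≈ 34.3097.
t ≈ 8.5774 years.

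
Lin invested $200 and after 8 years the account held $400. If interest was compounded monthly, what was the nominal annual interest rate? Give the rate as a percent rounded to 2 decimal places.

(1 + r/12)^96 = 400/200 = 2.
1 + r/12 = 2^(1/96) ≈ 1.007246, so r/12 ≈ 0.00724641.
r ≈ 12·0.00724641 = 8.69569%.

8.70%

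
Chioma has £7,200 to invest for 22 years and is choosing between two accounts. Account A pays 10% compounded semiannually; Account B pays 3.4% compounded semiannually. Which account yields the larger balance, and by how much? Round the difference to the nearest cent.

Account A, by £46,494.87

Account A growth factor: (1 + 0.05)^44 ≈ 8.5571502795; balance ≈ 61,611.4820.
Account B growth factor: (1 + 0.017)^44 ≈ 2.0995292458; balance ≈ 15,116.6106.
Account A is larger by 46,494.8714.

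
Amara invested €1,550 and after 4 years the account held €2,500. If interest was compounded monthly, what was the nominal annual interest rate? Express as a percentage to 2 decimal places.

12.01%

(1 + r/12)^48 = 2,500/1,550 = 1.6129.
1 + r/12 = 1.6129^(1/48) ≈ 1.010009, so r/12 ≈ 0.0100088.
r ≈ 12·0.0100088 = 12.01060%.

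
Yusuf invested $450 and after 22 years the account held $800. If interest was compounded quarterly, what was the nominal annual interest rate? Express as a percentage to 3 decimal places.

(1 + r/4)^88 = 800/450 = 1.77778.
1 + r/4 = 1.77778^(1/88) ≈ 1.00656, so r/4 ≈ 0.00655965.
r ≈ 4·0.00655965 = 2.62386%.

2.624%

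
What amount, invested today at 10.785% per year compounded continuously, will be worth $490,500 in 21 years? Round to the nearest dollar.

$50,936

P = A·e^(−rt) = 490,500·e^(−2.26485).
e^(−2.26485) ≈ 0.103845610214, so P ≈ 50,936.2718.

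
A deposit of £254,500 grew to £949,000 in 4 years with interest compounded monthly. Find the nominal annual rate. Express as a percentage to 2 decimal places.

(1 + r/12)^48 = 949,000/254,500 = 3.72888.
1 + r/12 = 3.72888^(1/48) ≈ 1.027798, so r/12 ≈ 0.0277983.
r ≈ 12·0.0277983 = 33.35793%.

33.36%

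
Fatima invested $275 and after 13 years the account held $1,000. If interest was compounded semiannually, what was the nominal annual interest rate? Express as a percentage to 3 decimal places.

(1 + r/2)^26 = 1,000/275 = 3.63636.
1 + r/2 = 3.63636^(1/26) ≈ 1.050907, so r/2 ≈ 0.0509066.
r ≈ 2·0.0509066 = 10.18132%.

10.181%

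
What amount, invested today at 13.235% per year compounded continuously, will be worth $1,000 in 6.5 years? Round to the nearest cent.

P = A·e^(−rt) = 1,000·e^(−0.860275).
e^(−0.860275) ≈ 0.423045729, so P ≈ 423.0457.

$423.05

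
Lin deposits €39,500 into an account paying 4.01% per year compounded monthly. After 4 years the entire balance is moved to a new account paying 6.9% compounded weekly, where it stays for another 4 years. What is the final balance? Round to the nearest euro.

Phase 1: 39,500·(1 + 0.0401/12)^48 ≈ 46,359.8260.
Phase 2: 46,359.8260·(1 + 0.069/52)^208 ≈ 61,084.0211.

€61,084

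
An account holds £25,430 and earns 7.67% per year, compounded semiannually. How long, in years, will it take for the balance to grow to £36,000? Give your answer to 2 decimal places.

4.62 years

(1 + 0.03835)^(2t) = 36,000/25,430 = 1.4157.
2t·ln(1 + 0.03835) = ln(1.4157); 2t = 0.34759/0.0376329 ≈ 9.2363.
t ≈ 4.6182 years.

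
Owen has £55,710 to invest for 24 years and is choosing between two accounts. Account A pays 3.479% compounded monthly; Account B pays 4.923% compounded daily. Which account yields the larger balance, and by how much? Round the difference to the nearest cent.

Account B, by £53,321.46

Account A growth factor: (1 + 0.03479/12)^288 ≈ 2.30193941182; balance ≈ 128,241.0446.
Account B growth factor: (1 + 0.04923/365)^8760 ≈ 3.25906494451; balance ≈ 181,562.5081.
Account B is larger by 53,321.4634.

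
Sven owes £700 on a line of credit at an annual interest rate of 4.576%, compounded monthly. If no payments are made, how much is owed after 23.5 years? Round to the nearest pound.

Growth factor = (1 + 0.04576/12)^282 ≈ 2.925059565.
A ≈ 700 × 2.925059565 ≈ 2,047.5417.

£2,048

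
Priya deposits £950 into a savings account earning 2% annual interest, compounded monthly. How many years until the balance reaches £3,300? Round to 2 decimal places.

62.31 years

(1 + 0.00166667)^(12t) = 3,300/950 = 3.4737.
12t·ln(1 + 0.00166667) = ln(3.4737); 12t = 1.2452/0.00166528 ≈ 747.7519.
t ≈ 62.3127 years.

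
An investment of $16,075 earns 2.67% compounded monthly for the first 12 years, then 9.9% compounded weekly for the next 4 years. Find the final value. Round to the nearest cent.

Phase 1: 16,075·(1 + 0.002225)^144 ≈ 22,138.3047.
Phase 2: 22,138.3047·(1 + 0.099/52)^208 ≈ 32,882.2457.

$32,882.25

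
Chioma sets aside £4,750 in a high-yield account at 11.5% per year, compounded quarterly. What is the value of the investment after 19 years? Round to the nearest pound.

£40,949

Growth factor = (1 + 0.02875)^76 ≈ 8.6208177666.
A ≈ 4,750 × 8.6208177666 ≈ 40,948.8844.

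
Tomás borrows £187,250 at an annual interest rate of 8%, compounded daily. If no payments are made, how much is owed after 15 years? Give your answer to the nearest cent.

Periodic rate = 8%/365 = 0.000219178; periods = 365·15 = 5475.
A = 187,250·(1 + 0.08/365)^5475 ≈ 187,250·3.31968039711 ≈ 621,610.1544.

£621,610.15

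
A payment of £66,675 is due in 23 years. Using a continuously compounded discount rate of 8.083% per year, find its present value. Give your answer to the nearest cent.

£10,388.92

P = A·e^(−rt) = 66,675·e^(−1.85909).
e^(−1.85909) ≈ 0.15581435694, so P ≈ 10,388.9222.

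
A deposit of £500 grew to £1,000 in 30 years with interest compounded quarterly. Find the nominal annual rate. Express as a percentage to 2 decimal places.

(1 + r/4)^120 = 1,000/500 = 2.
1 + r/4 = 2^(1/120) ≈ 1.005793, so r/4 ≈ 0.00579294.
r ≈ 4·0.00579294 = 2.31718%.

2.32%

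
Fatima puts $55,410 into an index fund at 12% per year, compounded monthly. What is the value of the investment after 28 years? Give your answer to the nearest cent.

$1,568,807.80

Periodic rate = 12%/12 = 0.01; periods = 12·28 = 336.
A = 55,410·(1 + 0.01)^336 ≈ 55,410·28.31271980272 ≈ 1,568,807.8043.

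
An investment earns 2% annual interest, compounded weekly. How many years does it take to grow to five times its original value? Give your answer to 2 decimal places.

(1 + 0.000384615)^(52t) = 5.
52t = ln 5 / ln(1 + 0.000384615) ≈ 1.6094/0.000384541 ≈ 4185.3432.
t ≈ 80.4874.

80.49 years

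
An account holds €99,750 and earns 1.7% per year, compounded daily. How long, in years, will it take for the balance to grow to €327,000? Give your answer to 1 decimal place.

69.8 years

(1 + 0.0000465753)^(365t) = 327,000/99,750 = 3.2782.
365t·ln(1 + 0.0000465753) = ln(3.2782); 365t = 1.1873/4.65743e-05 ≈ 25492.4752.
t ≈ 69.8424 years.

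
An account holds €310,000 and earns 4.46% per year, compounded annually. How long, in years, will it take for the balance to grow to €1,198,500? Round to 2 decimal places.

We need (1 + 0.0446)^t = 3.8661, so t = ln 3.8661 / ln 1.0446 ≈ 30.9908.

30.99 years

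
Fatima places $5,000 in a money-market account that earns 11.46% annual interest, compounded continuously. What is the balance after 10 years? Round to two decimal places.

$15,727.93

A = P·e^(rt) = 5,000·e^(0.1146·10) = 5,000·e^1.146.
e^1.146 ≈ 3.1455853699, so A ≈ 15,727.9268.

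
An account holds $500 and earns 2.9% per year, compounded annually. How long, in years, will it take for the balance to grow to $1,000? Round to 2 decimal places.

(1 + 0.029)^t = 1,000/500 = 2.
t·ln(1 + 0.029) = ln(2); t = 0.69315/0.0285875 ≈ 24.2465.

24.25 years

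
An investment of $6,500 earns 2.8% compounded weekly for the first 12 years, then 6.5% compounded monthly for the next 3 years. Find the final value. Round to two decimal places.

Phase 1: 6,500·(1 + 0.028/52)^624 ≈ 9,094.8812.
Phase 2: 9,094.8812·(1 + 0.065/12)^36 ≈ 11,047.2941.

$11,047.29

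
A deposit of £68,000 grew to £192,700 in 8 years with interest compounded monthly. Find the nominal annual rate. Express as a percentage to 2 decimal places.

(1 + r/12)^96 = 192,700/68,000 = 2.83382.
1 + r/12 = 2.83382^(1/96) ≈ 1.010909, so r/12 ≈ 0.0109094.
r ≈ 12·0.0109094 = 13.09123%.

13.09%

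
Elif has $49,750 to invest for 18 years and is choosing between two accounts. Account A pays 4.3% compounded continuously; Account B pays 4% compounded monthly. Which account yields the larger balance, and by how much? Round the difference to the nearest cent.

Account A growth factor: e^(0.043·18) = e^0.774 ≈ 2.16842261999; balance ≈ 107,879.0253.
Account B growth factor: (1 + 0.04/12)^216 ≈ 2.05197482767; balance ≈ 102,085.7477.
Account A is larger by 5,793.2777.

Account A, by $5,793.28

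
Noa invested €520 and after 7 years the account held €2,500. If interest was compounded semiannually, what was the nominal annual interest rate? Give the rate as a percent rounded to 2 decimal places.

The 14-period growth factor is 2,500/520 = 4.80769.
r/2 = 4.80769^(1/14) − 1 ≈ 0.11869, so r ≈ 2·0.11869 = 23.73800%.

23.74%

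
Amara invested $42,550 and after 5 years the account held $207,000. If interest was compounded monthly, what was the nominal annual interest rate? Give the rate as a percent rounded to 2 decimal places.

32.06%

(1 + r/12)^60 = 207,000/42,550 = 4.86486.
1 + r/12 = 4.86486^(1/60) ≈ 1.026718, so r/12 ≈ 0.026718.
r ≈ 12·0.026718 = 32.06161%.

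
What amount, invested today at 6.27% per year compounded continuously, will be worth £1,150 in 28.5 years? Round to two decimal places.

£192.59

P = A·e^(−rt) = 1,150·e^(−1.78695).
e^(−1.78695) ≈ 0.1674701755, so P ≈ 192.5907.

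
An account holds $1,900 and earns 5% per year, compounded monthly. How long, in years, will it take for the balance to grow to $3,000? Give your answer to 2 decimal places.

9.15 years

We need (1 + 0.00416667)^(12t) = 1.5789, so 12t = ln 1.5789 / ln 1.004167 ≈ 109.8502.
t ≈ 109.8502/12 = 9.1542 years.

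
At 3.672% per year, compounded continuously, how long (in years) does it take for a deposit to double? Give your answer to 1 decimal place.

18.9 years

e^(0.03672t) = 2, so 0.03672t = ln 2 ≈ 0.69315.
t ≈ 0.69315/0.03672 ≈ 18.8766.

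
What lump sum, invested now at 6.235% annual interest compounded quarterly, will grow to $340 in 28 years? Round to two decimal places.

Growth factor = (1 + 0.0155875)^112 ≈ 5.65383135.
P = 340/5.65383135 ≈ 60.1362.

$60.14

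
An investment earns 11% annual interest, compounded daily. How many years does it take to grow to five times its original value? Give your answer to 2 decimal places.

(1 + 0.00030137)^(365t) = 5.
365t = ln 5 / ln(1 + 0.00030137) ≈ 1.6094/0.000301324 ≈ 5341.2123.
t ≈ 14.6335.

14.63 years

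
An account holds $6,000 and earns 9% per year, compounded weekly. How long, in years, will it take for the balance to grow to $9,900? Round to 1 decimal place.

5.6 years

We need (1 + 0.00173077)^(52t) = 1.65, so 52t = ln 1.65 / ln 1.001731 ≈ 289.5871.
t ≈ 289.5871/52 = 5.5690 years.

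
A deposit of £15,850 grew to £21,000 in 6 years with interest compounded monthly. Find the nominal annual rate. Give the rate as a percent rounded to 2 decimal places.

(1 + r/12)^72 = 21,000/15,850 = 1.32492.
1 + r/12 = 1.32492^(1/72) ≈ 1.003915, so r/12 ≈ 0.00391532.
r ≈ 12·0.00391532 = 4.69839%.

4.70%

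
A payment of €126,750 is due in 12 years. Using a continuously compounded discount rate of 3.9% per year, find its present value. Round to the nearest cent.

P = A·e^(−rt) = 126,750·e^(−0.468).
e^(−0.468) ≈ 0.626253523658, so P ≈ 79,377.6341.

€79,377.63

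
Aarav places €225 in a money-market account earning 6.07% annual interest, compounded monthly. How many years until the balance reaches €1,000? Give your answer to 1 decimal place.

(1 + 0.00505833)^(12t) = 1,000/225 = 4.4444.
12t·ln(1 + 0.00505833) = ln(4.4444); 12t = 1.4917/0.00504558 ≈ 295.6358.
t ≈ 24.6363 years.

24.6 years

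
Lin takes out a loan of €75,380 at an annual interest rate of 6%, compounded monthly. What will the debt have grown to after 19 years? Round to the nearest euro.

€235,027

Growth factor = (1 + 0.005)^228 ≈ 3.11789927115.
A ≈ 75,380 × 3.11789927115 ≈ 235,027.2471.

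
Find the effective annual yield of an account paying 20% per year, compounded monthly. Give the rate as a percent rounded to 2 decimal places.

One year is 12 periods at 0.0166667 each: (1 + 0.0166667)^12 ≈ 1.219391.
EAR = 1.219391 − 1 ≈ 21.93911%.

21.94%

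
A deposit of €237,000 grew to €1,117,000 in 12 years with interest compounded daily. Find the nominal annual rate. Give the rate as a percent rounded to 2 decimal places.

(1 + r/365)^4380 = 1,117,000/237,000 = 4.71308.
1 + r/365 = 4.71308^(1/4380) ≈ 1.000354, so r/365 ≈ 0.000354022.
r ≈ 365·0.000354022 = 12.92180%.

12.92%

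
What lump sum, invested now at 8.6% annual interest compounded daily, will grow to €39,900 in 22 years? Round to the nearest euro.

€6,017

Growth factor = (1 + 0.086/365)^8030 ≈ 6.6311426971.
P = 39,900/6.6311426971 ≈ 6,017.0625.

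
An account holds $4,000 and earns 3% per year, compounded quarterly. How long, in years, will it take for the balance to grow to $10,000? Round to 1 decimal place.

We need (1 + 0.0075)^(4t) = 2.5, so 4t = ln 2.5 / ln 1.0075 ≈ 122.6297.
t ≈ 122.6297/4 = 30.6574 years.

30.7 years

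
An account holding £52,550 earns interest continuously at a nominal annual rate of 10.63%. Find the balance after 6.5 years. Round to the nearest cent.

A = P·e^(rt) = 52,550·e^(0.1063·6.5) = 52,550·e^0.69095.
e^0.69095 ≈ 1.99561046295, so A ≈ 104,869.3298.

£104,869.33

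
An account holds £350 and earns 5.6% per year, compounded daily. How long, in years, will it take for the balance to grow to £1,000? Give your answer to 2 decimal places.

18.75 years

(1 + 0.000153425)^(365t) = 1,000/350 = 2.8571.
365t·ln(1 + 0.000153425) = ln(2.8571); 365t = 1.0498/0.000153413 ≈ 6843.1155.
t ≈ 18.7483 years.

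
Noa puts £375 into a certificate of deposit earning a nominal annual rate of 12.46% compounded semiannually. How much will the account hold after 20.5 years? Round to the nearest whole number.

£4,469

Growth factor = (1 + 0.0623)^41 ≈ 11.91610827.
A ≈ 375 × 11.91610827 ≈ 4,468.5406.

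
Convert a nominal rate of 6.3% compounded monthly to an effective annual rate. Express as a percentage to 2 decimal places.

One year is 12 periods at 0.00525 each: (1 + 0.00525)^12 ≈ 1.064851.
EAR = 1.064851 − 1 ≈ 6.48513%.

6.49%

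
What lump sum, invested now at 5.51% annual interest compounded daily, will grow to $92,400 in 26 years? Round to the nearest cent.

Periodic rate = 5.51%/365 = 0.000150959; 9490 periods.
P = 92,400/(1 + 0.0551/365)^9490 ≈ 92,400/4.1891249893 ≈ 22,057.1122.

$22,057.11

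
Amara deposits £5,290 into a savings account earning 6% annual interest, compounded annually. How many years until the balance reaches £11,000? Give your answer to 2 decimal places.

12.56 years

(1 + 0.06)^t = 11,000/5,290 = 2.0794.
t·ln(1 + 0.06) = ln(2.0794); t = 0.73208/0.0582689 ≈ 12.5638.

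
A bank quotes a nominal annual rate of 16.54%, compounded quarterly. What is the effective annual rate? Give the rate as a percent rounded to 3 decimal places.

EAR = (1 + 16.54%/4)^4 − 1 = (1 + 0.04135)^4 − 1.
(1 + 0.04135)^4 ≈ 1.175945, so EAR ≈ 17.59447%.

17.594%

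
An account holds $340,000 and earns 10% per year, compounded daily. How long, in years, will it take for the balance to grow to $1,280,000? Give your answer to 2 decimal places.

13.26 years

We need (1 + 0.000273973)^(365t) = 3.7647, so 365t = ln 3.7647 / ln 1.000274 ≈ 4839.3574.
t ≈ 4839.3574/365 = 13.2585 years.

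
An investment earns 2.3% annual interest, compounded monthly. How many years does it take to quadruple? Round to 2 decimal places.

(1 + 0.00191667)^(12t) = 4.
12t = ln 4 / ln(1 + 0.00191667) ≈ 1.3863/0.00191483 ≈ 723.9769.
t ≈ 60.3314.

60.33 years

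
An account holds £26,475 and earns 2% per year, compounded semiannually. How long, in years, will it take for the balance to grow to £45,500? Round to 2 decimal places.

27.21 years

We need (1 + 0.01)^(2t) = 1.7186, so 2t = ln 1.7186 / ln 1.01 ≈ 54.4215.
t ≈ 54.4215/2 = 27.2107 years.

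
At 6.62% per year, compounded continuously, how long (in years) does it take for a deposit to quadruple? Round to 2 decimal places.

20.94 years

e^(0.0662t) = 4, so 0.0662t = ln 4 ≈ 1.3863.
t ≈ 1.3863/0.0662 ≈ 20.9410.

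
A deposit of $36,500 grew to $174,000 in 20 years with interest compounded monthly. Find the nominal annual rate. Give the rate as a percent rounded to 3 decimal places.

7.834%

(1 + r/12)^240 = 174,000/36,500 = 4.76712.
1 + r/12 = 4.76712^(1/240) ≈ 1.006528, so r/12 ≈ 0.00652848.
r ≈ 12·0.00652848 = 7.83418%.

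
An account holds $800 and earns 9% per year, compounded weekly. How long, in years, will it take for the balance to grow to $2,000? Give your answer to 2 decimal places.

(1 + 0.00173077)^(52t) = 2,000/800 = 2.5.
52t·ln(1 + 0.00173077) = ln(2.5); 52t = 0.91629/0.00172927 ≈ 529.8704.
t ≈ 10.1898 years.

10.19 years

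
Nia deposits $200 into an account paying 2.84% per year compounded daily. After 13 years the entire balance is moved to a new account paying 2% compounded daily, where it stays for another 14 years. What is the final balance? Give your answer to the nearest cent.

After 13 years at 2.84%: 200 × 1.44655611 ≈ 289.3112.
Then 14 years at 2%: 289.3112 × 1.32311966 ≈ 382.7934.

$382.79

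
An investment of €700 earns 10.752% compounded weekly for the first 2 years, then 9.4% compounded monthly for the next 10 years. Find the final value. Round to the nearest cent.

€2,213.29

After 2 years at 10.752%: 700 × 1.239636247 ≈ 867.7454.
Then 10 years at 9.4%: 867.7454 × 2.550622501 ≈ 2,213.2909.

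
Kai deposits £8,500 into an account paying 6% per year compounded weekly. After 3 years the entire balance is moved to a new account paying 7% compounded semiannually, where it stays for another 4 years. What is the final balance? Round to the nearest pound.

£13,399

Phase 1: 8,500·(1 + 0.06/52)^156 ≈ 10,175.2917.
Phase 2: 10,175.2917·(1 + 0.035)^8 ≈ 13,398.9160.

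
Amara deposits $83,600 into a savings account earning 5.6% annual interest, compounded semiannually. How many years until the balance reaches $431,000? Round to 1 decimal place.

We need (1 + 0.028)^(2t) = 5.1555, so 2t = ln 5.1555 / ln 1.028 ≈ 59.3900.
t ≈ 59.3900/2 = 29.6950 years.

29.7 years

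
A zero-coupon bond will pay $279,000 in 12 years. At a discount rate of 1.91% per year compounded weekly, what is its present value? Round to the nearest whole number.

Growth factor = (1 + 0.0191/52)^624 ≈ 1.25754061017.
P = 279,000/1.25754061017 ≈ 221,861.6224.

$221,862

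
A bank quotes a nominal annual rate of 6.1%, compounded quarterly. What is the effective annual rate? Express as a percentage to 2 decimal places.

6.24%

One year is 4 periods at 0.01525 each: (1 + 0.01525)^4 ≈ 1.06241.
EAR = 1.06241 − 1 ≈ 6.24096%.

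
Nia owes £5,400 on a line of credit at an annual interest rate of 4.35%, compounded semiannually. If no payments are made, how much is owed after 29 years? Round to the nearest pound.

Growth factor = (1 + 0.02175)^58 ≈ 3.4832888552.
A ≈ 5,400 × 3.4832888552 ≈ 18,809.7598.

£18,810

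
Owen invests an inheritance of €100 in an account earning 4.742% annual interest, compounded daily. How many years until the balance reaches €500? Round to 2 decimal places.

33.94 years

(1 + 0.000129918)^(365t) = 500/100 = 5.
365t·ln(1 + 0.000129918) = ln(5); 365t = 1.6094/0.000129909 ≈ 12388.9287.
t ≈ 33.9423 years.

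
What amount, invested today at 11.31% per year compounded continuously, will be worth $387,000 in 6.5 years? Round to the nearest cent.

$185,540.78

P = A·e^(−rt) = 387,000·e^(−0.73515).
e^(−0.73515) ≈ 0.47943353855, so P ≈ 185,540.7794.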